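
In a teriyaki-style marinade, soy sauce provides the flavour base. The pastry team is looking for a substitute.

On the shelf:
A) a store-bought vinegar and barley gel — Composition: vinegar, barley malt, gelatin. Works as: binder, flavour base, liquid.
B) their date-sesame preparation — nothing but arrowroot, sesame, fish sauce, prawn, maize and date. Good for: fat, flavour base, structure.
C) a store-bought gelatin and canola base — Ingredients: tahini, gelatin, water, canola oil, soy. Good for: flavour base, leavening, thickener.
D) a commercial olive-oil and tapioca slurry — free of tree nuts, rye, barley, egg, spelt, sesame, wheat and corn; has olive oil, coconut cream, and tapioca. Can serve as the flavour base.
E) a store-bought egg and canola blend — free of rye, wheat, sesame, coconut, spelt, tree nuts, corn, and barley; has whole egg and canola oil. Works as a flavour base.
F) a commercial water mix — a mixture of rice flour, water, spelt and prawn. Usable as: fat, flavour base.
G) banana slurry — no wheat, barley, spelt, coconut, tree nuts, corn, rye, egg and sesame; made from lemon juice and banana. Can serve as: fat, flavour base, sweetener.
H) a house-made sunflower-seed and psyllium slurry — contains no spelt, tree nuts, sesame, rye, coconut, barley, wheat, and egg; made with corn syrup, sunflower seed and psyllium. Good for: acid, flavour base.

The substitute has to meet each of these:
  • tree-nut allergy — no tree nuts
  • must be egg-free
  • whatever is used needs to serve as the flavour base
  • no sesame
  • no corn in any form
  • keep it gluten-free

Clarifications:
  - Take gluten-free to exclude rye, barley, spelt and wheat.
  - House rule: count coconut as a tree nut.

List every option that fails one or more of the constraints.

A, B, C, D, E, F, H

A: has barley malt, so not gluten-free — no
B: has maize, so not corn-free; has sesame, so not sesame-free — no
C: has tahini, so not sesame-free — no
D: has coconut cream, so not tree-nut-free — reject
E: has whole egg, so not egg-free — out
F: has spelt, so not gluten-free — out
G: all constraints satisfied — valid
H: has corn syrup, so not corn-free — no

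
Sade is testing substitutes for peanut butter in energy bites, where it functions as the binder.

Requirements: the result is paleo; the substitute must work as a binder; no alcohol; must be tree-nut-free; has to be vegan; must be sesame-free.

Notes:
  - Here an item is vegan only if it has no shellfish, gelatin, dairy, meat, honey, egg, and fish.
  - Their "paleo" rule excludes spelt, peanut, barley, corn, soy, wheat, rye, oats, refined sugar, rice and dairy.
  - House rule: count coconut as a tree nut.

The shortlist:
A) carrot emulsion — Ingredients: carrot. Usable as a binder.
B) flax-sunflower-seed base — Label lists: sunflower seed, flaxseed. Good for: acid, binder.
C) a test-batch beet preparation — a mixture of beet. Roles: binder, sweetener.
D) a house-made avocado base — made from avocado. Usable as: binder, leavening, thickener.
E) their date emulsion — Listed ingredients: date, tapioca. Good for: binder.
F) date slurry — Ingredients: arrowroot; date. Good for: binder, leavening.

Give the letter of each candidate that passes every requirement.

A, B, C, D, E, F

A: only carrot; none excluded — valid
B: every rule checks out — valid
C: only beet; none excluded — OK
D: only avocado; none excluded — OK
E: no alcohol, vegan — keep
F: all constraints satisfied — OK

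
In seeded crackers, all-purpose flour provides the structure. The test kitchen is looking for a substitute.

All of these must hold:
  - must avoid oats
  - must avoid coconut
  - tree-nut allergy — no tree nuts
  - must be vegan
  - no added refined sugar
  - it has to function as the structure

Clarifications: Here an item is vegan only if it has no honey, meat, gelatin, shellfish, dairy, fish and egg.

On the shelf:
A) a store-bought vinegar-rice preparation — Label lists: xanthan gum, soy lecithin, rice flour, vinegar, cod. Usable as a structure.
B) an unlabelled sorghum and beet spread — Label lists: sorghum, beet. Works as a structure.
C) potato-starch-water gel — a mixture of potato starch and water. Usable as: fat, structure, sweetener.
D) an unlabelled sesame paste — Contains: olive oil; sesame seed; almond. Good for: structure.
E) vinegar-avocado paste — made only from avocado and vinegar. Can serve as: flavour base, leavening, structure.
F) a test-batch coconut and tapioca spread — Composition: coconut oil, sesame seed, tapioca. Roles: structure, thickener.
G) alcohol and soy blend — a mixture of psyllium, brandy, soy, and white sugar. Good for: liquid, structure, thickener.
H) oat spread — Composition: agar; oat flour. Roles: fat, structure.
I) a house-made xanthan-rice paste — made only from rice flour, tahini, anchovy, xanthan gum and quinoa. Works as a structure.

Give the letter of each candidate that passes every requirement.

B, C, E

A: has cod, so not vegan — reject
B: only beet and sorghum; none excluded — OK
C: all constraints satisfied — keep
D: has almond, so not tree-nut-free — no
E: no tree nuts, no oats — OK
F: has coconut oil, so not coconut-free — reject
G: has white sugar, so not no-added-sugar — reject
H: has oat flour, so not oat-free — reject
I: has anchovy, so not vegan — reject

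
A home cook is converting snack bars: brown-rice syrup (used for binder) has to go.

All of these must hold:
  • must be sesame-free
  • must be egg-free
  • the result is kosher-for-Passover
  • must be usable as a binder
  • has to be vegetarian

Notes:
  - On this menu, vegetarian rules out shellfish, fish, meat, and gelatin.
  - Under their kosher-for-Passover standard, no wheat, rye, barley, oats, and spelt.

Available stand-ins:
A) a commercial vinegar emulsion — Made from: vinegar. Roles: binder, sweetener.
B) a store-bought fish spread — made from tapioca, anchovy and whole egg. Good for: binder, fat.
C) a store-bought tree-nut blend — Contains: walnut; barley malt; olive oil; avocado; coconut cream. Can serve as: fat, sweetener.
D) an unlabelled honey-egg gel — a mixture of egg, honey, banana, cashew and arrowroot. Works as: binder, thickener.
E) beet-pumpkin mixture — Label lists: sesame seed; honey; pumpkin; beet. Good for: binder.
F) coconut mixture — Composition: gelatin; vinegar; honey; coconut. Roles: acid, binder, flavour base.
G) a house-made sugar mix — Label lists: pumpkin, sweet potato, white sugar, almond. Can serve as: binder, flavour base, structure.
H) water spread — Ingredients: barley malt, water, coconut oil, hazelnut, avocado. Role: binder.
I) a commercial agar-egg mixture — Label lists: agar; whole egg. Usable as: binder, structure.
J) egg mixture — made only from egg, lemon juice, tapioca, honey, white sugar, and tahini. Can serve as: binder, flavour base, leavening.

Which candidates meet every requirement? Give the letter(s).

A, G

A: vegetarian, no sesame — keep
B: has anchovy, so not vegetarian; has whole egg, so not egg-free — no
C: not usable as a binder; has barley malt, so not kosher-for-Passover — out
D: has egg, so not egg-free — reject
E: has sesame seed, so not sesame-free — reject
F: has gelatin, so not vegetarian — no
G: white sugar and almond etc. — none of it excluded — valid
H: has barley malt, so not kosher-for-Passover — no
I: has whole egg, so not egg-free — out
J: has egg, so not egg-free; has tahini, so not sesame-free — reject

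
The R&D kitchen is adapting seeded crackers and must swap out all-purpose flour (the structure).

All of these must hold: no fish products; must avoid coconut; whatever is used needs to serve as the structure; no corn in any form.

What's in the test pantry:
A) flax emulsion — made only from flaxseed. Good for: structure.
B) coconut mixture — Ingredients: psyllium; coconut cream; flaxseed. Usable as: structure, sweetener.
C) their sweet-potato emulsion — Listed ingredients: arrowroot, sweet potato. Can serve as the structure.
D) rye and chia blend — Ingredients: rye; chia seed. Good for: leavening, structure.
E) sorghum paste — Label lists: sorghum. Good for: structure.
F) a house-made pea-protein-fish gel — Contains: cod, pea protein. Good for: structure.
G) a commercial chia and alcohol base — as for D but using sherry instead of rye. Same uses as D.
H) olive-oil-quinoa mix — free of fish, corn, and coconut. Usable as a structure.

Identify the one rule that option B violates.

usable as a structure: satisfied
coconut-free: has coconut cream — fails
fish-free: satisfied
corn-free: satisfied

coconut-free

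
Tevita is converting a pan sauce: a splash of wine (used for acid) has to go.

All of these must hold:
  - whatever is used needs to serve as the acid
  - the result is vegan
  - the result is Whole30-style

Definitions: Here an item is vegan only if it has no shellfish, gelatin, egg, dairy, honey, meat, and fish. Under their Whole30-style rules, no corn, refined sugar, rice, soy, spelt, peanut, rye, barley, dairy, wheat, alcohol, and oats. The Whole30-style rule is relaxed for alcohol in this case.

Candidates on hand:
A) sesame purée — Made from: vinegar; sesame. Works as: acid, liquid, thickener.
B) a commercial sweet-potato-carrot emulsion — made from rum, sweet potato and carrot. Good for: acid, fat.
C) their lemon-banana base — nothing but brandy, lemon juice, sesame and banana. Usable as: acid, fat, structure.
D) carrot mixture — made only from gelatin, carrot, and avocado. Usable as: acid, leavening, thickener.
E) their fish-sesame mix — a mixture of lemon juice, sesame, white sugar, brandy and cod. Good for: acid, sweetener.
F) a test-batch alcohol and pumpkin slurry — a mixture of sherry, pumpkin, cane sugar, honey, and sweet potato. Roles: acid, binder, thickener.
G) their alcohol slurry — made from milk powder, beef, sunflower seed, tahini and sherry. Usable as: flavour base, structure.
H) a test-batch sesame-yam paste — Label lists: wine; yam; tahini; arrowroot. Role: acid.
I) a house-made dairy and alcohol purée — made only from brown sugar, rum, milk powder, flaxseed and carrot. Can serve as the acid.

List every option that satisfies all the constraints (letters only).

A: only sesame and vinegar; none excluded — OK
B: alcohol is permitted under the Whole30-style carve-out; nothing else excluded — OK
C: alcohol is permitted under the Whole30-style carve-out; nothing else excluded — OK
D: has gelatin, so not vegan — no
E: has cod, so not vegan; has white sugar, so not Whole30-style — out
F: has honey, so not vegan; has cane sugar, so not Whole30-style — no
G: not usable as an acid; has milk powder, so not vegan (and 1 more) — out
H: alcohol is permitted under the Whole30-style carve-out; nothing else excluded — OK
I: has milk powder, so not vegan; has milk powder, so not Whole30-style — no

A, B, C, H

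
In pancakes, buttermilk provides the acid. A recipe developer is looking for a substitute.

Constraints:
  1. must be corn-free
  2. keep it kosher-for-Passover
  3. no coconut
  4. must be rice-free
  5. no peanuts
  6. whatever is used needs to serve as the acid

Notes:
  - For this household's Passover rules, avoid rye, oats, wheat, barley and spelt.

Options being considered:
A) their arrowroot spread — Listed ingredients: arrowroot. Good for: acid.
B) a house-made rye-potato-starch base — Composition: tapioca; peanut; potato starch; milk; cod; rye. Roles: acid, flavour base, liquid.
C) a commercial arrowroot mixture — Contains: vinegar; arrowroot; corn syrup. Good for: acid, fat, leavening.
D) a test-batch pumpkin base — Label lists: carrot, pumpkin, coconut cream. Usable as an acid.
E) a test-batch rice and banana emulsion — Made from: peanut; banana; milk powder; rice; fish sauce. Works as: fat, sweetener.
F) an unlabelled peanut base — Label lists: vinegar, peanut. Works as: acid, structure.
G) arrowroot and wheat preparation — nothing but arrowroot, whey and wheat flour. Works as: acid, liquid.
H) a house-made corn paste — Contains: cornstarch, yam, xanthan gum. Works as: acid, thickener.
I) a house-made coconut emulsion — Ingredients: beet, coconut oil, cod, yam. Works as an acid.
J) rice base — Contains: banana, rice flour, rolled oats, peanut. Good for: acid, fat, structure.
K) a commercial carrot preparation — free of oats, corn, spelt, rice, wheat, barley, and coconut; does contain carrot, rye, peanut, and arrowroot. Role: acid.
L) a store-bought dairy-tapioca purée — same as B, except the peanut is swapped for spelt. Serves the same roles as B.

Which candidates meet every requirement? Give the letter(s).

A

A: all constraints satisfied — keep
B: has rye, so not kosher-for-Passover; has peanut, so not peanut-free — out
C: has corn syrup, so not corn-free — no
D: has coconut cream, so not coconut-free — reject
E: not usable as an acid; has rice, so not rice-free (and 1 more) — out
F: has peanut, so not peanut-free — reject
G: has wheat flour, so not kosher-for-Passover — no
H: has cornstarch, so not corn-free — no
I: has coconut oil, so not coconut-free — no
J: has rolled oats, so not kosher-for-Passover; has rice flour, so not rice-free (and 1 more) — no
K: has rye, so not kosher-for-Passover; has peanut, so not peanut-free — no
L: has rye, so not kosher-for-Passover — no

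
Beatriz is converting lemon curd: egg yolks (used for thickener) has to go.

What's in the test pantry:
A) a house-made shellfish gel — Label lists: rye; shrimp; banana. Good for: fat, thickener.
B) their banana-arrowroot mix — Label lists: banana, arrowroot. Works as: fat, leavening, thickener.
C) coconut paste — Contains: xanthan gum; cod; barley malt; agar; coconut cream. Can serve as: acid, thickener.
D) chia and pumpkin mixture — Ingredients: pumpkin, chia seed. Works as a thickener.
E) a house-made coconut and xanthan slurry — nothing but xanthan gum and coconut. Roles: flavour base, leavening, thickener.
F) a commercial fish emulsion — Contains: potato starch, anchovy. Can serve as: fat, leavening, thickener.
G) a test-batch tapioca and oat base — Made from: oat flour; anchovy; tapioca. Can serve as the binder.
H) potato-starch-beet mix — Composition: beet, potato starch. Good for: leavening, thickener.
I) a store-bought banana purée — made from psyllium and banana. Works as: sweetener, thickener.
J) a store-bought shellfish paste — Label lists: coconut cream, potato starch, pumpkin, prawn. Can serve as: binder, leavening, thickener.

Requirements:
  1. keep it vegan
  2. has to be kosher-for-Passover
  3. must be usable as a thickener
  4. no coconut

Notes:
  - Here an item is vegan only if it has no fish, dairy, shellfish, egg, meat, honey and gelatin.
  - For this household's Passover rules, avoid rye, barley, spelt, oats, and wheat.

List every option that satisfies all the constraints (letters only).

A: has shrimp, so not vegan; has rye, so not kosher-for-Passover — no
B: no coconut, vegan — valid
C: has cod, so not vegan; has barley malt, so not kosher-for-Passover (and 1 more) — out
D: only chia seed and pumpkin; none excluded — valid
E: has coconut, so not coconut-free — reject
F: has anchovy, so not vegan — out
G: not usable as a thickener; has anchovy, so not vegan (and 1 more) — out
H: only beet and potato starch; none excluded — OK
I: nothing on the exclusion list — keep
J: has prawn, so not vegan; has coconut cream, so not coconut-free — no

B, D, H, I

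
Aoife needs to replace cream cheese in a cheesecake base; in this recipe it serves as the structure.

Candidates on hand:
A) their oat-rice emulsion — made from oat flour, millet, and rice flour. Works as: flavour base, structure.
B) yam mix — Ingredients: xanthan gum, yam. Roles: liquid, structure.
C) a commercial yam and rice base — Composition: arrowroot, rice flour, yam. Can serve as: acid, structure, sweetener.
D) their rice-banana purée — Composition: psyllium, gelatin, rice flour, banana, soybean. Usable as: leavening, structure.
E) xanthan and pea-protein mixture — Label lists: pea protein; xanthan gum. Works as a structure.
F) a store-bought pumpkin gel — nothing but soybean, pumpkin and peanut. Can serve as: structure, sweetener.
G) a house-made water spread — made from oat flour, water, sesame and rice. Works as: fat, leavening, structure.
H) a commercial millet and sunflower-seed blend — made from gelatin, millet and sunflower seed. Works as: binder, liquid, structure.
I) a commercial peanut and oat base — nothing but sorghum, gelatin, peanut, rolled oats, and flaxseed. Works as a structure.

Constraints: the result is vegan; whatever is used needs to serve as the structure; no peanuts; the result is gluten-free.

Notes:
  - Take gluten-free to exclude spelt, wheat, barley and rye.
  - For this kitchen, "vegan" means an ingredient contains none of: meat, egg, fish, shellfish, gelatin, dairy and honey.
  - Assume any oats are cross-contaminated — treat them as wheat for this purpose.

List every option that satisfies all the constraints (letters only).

A: has oat flour, so not gluten-free — reject
B: works as a structure, no peanut, gluten-free — valid
C: gluten-free, vegan — keep
D: has gelatin, so not vegan — no
E: works as a structure, vegan, gluten-free — valid
F: has peanut, so not peanut-free — reject
G: has oat flour, so not gluten-free — reject
H: has gelatin, so not vegan — reject
I: has rolled oats, so not gluten-free; has gelatin, so not vegan (and 1 more) — out

B, C, E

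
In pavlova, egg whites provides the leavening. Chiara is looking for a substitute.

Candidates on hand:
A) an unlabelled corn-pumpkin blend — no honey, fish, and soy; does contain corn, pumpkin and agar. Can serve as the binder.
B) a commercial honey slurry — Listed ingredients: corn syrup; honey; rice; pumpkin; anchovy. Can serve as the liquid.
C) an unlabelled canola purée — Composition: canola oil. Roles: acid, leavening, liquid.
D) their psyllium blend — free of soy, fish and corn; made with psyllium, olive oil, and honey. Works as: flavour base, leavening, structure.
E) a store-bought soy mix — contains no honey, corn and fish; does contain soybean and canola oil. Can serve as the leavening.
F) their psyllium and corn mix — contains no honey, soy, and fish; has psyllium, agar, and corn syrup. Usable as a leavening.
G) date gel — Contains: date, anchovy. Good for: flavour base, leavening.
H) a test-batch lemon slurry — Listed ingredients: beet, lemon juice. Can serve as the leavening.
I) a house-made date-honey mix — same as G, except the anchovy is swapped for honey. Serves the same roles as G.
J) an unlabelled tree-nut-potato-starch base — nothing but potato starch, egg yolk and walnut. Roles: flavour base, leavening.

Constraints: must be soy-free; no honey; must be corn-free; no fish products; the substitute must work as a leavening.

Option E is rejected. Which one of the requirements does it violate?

soy-free

usable as a leavening: satisfied
corn-free: satisfied
fish-free: satisfied
honey-free: satisfied
soy-free: has soybean — fails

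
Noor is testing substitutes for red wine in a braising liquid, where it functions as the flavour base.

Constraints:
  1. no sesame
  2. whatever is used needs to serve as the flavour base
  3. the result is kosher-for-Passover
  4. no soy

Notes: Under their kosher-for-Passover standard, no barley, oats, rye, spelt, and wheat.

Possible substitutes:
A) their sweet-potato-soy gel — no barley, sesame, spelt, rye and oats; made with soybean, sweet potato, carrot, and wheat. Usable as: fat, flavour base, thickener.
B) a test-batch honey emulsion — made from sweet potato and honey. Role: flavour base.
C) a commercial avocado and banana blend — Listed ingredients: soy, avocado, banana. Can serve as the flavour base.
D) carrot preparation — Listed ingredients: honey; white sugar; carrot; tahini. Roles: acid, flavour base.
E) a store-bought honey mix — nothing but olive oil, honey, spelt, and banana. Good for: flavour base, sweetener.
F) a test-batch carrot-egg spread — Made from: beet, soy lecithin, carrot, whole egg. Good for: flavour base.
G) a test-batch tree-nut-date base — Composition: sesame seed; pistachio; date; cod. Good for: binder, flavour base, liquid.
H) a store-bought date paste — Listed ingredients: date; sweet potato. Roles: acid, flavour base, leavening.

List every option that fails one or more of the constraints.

A, C, D, E, F, G

A: has wheat, so not kosher-for-Passover; has soybean, so not soy-free — out
B: no sesame, kosher-for-Passover — valid
C: has soy, so not soy-free — no
D: has tahini, so not sesame-free — out
E: has spelt, so not kosher-for-Passover — out
F: has soy lecithin, so not soy-free — no
G: has sesame seed, so not sesame-free — reject
H: only date and sweet potato; none excluded — OK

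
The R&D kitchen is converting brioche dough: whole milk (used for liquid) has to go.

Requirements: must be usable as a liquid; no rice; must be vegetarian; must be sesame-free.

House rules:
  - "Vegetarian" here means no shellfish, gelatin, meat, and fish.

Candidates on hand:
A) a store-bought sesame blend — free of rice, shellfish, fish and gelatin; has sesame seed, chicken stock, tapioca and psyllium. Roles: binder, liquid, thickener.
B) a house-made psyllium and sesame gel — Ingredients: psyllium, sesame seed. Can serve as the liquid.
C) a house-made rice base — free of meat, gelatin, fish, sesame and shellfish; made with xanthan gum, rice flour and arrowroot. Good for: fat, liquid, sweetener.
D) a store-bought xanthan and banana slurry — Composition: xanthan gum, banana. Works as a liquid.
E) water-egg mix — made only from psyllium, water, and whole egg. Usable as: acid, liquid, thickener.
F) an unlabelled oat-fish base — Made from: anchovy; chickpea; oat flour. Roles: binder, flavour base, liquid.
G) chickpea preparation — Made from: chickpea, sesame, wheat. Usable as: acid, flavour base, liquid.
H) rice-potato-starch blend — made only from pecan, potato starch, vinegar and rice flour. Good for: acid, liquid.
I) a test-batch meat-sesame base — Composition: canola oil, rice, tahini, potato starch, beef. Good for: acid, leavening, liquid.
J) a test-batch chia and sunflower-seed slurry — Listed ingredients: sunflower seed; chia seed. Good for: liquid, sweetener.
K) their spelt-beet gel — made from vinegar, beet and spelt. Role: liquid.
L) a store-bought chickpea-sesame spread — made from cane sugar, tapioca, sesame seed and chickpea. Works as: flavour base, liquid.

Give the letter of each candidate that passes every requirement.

D, E, J, K

A: has chicken stock, so not vegetarian; has sesame seed, so not sesame-free — reject
B: has sesame seed, so not sesame-free — reject
C: has rice flour, so not rice-free — out
D: only banana and xanthan gum; none excluded — valid
E: only whole egg, water, and psyllium; none excluded — keep
F: has anchovy, so not vegetarian — no
G: has sesame, so not sesame-free — no
H: has rice flour, so not rice-free — out
I: has beef, so not vegetarian; has tahini, so not sesame-free (and 1 more) — reject
J: no sesame, no rice — keep
K: vegetarian, no sesame — keep
L: has sesame seed, so not sesame-free — out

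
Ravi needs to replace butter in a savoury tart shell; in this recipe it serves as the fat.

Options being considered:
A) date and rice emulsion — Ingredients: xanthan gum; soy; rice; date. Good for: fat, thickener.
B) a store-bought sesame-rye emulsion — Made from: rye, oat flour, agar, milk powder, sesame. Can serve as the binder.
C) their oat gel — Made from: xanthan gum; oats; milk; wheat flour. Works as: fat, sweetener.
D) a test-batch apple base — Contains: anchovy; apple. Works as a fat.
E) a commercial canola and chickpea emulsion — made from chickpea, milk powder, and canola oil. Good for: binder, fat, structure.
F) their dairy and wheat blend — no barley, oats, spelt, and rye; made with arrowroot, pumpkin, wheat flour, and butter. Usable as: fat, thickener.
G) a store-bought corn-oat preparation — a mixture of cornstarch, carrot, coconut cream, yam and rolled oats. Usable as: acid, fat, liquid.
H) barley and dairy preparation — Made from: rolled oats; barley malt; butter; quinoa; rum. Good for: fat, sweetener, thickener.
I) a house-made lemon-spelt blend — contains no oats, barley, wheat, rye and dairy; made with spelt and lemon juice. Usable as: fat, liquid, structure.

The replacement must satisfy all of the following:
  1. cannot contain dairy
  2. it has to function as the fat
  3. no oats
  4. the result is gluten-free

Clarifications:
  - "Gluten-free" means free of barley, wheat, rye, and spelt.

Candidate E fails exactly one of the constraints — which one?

usable as a fat: satisfied
gluten-free: satisfied
oat-free: satisfied
dairy-free: has milk powder — fails

dairy-free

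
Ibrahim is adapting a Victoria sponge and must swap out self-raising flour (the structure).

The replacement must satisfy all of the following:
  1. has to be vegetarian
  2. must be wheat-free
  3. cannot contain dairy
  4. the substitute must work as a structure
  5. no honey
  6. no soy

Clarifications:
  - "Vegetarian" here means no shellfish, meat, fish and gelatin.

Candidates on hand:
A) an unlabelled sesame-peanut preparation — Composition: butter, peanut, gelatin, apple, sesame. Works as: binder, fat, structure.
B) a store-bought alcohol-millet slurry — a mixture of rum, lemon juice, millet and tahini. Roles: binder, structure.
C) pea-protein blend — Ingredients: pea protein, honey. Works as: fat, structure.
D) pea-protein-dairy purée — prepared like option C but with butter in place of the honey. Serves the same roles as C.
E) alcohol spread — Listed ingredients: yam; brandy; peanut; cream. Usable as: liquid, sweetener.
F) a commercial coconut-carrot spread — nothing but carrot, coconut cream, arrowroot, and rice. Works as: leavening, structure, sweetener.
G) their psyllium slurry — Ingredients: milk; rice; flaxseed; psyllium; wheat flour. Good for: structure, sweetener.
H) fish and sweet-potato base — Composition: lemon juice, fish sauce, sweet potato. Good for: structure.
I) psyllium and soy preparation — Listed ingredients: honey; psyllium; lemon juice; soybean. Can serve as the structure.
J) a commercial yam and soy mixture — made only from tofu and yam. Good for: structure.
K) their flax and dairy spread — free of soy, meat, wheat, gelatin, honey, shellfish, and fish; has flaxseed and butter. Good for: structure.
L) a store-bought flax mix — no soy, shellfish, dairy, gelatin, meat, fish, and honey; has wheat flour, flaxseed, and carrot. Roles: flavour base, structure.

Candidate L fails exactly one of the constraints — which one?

wheat-free

usable as a structure: satisfied
vegetarian: satisfied
honey-free: satisfied
soy-free: satisfied
dairy-free: satisfied
wheat-free: has wheat flour — fails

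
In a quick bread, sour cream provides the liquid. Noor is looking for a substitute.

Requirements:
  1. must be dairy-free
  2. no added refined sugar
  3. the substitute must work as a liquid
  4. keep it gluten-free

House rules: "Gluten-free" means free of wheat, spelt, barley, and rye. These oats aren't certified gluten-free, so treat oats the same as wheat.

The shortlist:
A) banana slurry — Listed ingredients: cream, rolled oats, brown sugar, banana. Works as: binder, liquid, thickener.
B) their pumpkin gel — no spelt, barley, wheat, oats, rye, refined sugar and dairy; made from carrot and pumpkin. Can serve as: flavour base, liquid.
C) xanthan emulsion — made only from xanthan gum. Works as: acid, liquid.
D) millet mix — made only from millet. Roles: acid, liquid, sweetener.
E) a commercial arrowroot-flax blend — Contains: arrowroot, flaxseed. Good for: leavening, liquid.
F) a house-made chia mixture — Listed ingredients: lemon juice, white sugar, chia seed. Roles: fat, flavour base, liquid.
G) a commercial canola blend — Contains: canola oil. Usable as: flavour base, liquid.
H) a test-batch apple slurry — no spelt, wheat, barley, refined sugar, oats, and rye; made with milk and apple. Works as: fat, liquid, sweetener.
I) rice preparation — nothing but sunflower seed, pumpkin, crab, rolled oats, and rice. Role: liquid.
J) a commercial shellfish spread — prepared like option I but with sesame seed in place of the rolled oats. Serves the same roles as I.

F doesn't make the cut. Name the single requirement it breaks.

usable as a liquid: satisfied
gluten-free: satisfied
no-added-sugar: has white sugar — fails
dairy-free: satisfied

no-added-sugar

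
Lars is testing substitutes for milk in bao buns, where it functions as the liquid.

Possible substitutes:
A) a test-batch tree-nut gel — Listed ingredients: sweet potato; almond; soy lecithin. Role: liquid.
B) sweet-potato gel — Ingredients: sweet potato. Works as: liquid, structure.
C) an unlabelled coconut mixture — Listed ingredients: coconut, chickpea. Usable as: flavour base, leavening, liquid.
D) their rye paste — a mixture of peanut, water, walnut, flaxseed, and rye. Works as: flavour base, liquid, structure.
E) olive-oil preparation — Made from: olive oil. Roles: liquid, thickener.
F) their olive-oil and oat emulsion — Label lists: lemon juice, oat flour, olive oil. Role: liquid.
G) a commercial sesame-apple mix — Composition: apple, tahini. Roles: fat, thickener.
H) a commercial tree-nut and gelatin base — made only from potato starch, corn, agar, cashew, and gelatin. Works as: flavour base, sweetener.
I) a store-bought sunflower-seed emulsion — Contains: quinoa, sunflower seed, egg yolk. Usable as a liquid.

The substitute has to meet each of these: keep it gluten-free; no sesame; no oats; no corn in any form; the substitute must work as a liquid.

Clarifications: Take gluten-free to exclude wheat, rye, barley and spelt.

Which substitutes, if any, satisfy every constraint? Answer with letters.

A: every rule checks out — OK
B: nothing on the exclusion list — OK
C: gluten-free, no oats — OK
D: has rye, so not gluten-free — out
E: only olive oil; none excluded — OK
F: has oat flour, so not oat-free — reject
G: not usable as a liquid; has tahini, so not sesame-free — reject
H: not usable as a liquid; has corn, so not corn-free — out
I: every rule checks out — OK

A, B, C, E, I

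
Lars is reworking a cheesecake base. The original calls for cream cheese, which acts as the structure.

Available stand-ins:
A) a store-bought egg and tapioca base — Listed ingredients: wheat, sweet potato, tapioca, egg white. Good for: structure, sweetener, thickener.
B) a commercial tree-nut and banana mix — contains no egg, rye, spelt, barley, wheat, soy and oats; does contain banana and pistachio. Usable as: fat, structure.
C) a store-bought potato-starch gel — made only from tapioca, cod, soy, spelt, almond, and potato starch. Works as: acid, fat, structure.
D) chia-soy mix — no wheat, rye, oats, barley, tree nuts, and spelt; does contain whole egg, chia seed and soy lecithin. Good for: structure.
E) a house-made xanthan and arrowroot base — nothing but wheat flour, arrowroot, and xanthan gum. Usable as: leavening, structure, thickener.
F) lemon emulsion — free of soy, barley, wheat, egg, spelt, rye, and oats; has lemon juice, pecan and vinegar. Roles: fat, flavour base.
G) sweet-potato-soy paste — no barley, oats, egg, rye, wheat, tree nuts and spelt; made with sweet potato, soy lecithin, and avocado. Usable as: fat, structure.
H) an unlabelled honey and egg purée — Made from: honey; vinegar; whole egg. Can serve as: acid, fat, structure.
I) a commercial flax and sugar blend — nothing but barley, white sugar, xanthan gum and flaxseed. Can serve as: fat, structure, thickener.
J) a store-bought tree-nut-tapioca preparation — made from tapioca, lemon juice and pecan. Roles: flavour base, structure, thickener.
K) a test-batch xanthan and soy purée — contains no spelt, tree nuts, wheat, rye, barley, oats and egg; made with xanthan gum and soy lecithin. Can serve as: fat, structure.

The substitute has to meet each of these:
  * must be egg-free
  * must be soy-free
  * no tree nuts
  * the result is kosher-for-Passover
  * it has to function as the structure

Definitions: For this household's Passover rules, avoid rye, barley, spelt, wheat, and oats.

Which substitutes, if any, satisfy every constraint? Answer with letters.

A: has wheat, so not kosher-for-Passover; has egg white, so not egg-free — no
B: has pistachio, so not tree-nut-free — reject
C: has spelt, so not kosher-for-Passover; has almond, so not tree-nut-free (and 1 more) — out
D: has soy lecithin, so not soy-free; has whole egg, so not egg-free — reject
E: has wheat flour, so not kosher-for-Passover — out
F: not usable as a structure; has pecan, so not tree-nut-free — reject
G: has soy lecithin, so not soy-free — reject
H: has whole egg, so not egg-free — reject
I: has barley, so not kosher-for-Passover — no
J: has pecan, so not tree-nut-free — no
K: has soy lecithin, so not soy-free — no

none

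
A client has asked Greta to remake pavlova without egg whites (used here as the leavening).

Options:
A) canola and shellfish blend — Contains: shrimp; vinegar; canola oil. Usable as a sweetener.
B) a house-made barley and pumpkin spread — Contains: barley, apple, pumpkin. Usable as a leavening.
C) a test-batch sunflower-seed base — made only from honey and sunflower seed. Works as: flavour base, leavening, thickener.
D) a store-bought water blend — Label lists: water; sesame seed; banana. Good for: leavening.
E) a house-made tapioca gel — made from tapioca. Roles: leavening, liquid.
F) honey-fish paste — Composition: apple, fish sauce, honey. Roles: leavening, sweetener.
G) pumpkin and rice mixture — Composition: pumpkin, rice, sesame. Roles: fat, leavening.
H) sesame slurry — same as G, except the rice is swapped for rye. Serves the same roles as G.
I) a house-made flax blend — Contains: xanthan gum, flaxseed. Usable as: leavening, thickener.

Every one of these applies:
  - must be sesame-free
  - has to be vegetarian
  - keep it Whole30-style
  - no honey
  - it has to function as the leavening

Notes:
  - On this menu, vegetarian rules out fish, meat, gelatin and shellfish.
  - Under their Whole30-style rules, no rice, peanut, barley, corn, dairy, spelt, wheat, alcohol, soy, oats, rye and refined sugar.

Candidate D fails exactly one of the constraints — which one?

usable as a leavening: satisfied
vegetarian: satisfied
Whole30-style: satisfied
honey-free: satisfied
sesame-free: has sesame seed — fails

sesame-free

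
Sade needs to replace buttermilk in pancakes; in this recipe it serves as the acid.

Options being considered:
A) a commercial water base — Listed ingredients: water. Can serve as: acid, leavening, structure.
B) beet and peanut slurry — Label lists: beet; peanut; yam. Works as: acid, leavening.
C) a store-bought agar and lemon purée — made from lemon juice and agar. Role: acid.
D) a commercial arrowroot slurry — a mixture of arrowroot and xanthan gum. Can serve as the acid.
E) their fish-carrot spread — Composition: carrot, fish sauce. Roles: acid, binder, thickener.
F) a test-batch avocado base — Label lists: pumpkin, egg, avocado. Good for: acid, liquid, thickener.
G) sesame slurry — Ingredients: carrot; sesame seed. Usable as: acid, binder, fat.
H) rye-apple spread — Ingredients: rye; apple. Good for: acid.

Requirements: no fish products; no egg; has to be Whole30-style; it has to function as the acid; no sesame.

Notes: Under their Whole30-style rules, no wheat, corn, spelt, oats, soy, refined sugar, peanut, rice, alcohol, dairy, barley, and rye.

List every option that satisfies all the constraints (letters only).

A: every rule checks out — keep
B: has peanut, so not Whole30-style — out
C: only agar and lemon juice; none excluded — OK
D: nothing on the exclusion list — valid
E: has fish sauce, so not fish-free — out
F: has egg, so not egg-free — no
G: has sesame seed, so not sesame-free — no
H: has rye, so not Whole30-style — no

A, C, D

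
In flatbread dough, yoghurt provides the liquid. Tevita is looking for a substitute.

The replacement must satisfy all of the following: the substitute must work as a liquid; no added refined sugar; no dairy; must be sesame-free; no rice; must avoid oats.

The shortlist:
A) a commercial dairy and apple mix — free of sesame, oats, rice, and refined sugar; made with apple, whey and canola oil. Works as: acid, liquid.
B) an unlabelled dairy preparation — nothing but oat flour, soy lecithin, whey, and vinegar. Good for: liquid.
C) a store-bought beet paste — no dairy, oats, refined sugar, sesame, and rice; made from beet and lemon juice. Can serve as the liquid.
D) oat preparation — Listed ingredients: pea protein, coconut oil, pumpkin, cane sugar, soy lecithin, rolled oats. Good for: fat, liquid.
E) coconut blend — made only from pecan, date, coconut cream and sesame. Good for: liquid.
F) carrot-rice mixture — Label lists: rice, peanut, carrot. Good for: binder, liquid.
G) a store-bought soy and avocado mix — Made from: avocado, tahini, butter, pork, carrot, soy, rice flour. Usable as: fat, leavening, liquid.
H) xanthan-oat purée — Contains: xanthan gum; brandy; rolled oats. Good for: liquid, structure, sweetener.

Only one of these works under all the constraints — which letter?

A: has whey, so not dairy-free — out
B: has whey, so not dairy-free; has oat flour, so not oat-free — reject
C: works as a liquid, no refined sugar, no sesame — OK
D: has rolled oats, so not oat-free; has cane sugar, so not no-added-sugar — reject
E: has sesame, so not sesame-free — no
F: has rice, so not rice-free — reject
G: has butter, so not dairy-free; has tahini, so not sesame-free (and 1 more) — out
H: has rolled oats, so not oat-free — reject

C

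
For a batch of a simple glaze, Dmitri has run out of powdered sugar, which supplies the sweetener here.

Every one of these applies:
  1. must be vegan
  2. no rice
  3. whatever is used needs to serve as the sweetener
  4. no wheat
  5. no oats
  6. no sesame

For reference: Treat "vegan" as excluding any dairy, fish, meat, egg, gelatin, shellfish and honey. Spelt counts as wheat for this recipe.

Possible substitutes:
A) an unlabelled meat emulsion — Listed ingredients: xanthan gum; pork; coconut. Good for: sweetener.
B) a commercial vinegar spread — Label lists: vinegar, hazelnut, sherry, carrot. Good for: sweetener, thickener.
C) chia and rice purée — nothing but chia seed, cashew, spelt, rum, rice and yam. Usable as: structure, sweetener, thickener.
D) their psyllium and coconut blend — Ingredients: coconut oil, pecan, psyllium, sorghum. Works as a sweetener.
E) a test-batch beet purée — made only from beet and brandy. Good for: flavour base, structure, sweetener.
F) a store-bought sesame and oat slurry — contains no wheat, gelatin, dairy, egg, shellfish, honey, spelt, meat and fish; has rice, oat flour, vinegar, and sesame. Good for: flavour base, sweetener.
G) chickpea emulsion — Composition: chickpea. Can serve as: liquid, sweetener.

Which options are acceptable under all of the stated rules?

A: has pork, so not vegan — out
B: works as a sweetener, vegan, no sesame — keep
C: has rice, so not rice-free; has spelt, so not wheat-free — no
D: coconut oil and pecan etc. — none of it excluded — valid
E: works as a sweetener, no sesame, no rice — keep
F: has rice, so not rice-free; has oat flour, so not oat-free (and 1 more) — no
G: every rule checks out — keep

B, D, E, G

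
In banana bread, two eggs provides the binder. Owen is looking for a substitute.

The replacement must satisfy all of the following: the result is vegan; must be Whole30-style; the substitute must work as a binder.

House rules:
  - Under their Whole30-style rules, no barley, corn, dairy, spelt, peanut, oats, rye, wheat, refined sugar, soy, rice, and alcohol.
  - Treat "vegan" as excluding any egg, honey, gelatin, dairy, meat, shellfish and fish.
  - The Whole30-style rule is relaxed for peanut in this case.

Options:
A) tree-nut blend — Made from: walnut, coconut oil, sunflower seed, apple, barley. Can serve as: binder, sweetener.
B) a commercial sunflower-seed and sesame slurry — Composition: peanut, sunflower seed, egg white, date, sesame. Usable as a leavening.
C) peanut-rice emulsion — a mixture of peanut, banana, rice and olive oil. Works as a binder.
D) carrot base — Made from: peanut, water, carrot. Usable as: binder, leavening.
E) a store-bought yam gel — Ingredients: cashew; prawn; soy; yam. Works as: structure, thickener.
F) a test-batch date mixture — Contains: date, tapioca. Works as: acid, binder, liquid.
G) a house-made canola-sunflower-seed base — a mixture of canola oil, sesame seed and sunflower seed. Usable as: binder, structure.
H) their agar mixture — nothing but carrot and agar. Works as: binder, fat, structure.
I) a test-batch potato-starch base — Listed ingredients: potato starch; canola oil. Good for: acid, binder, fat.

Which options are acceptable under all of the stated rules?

A: has barley, so not Whole30-style — out
B: not usable as a binder; has egg white, so not vegan — reject
C: has rice, so not Whole30-style — no
D: peanut is permitted under the Whole30-style carve-out; nothing else excluded — OK
E: not usable as a binder; has soy, so not Whole30-style (and 1 more) — no
F: all constraints satisfied — OK
G: all constraints satisfied — keep
H: only agar and carrot; none excluded — valid
I: Whole30-style, vegan — keep

D, F, G, H, I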